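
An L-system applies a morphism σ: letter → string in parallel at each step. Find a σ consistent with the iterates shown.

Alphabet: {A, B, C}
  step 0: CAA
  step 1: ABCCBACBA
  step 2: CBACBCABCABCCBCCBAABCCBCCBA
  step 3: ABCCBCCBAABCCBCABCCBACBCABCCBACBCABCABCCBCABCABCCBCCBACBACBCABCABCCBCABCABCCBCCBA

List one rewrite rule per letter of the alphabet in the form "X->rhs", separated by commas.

A->CBA, B->CBC, C->ABC

  step 2 ⇒ step 3: CBACBCABCABCCBCCBAABCCBCCBA ⇒ ABC·CBC·CBA·ABC·CBC·ABC·CBA·CBC·ABC·CBA·CBC·ABC·ABC·CBC·ABC·ABC·CBC·CBA·CBA·CBC·ABC·ABC·CBC·ABC·ABC·CBC·CBA
    A ↦ CBA
    B ↦ CBC
    C ↦ ABC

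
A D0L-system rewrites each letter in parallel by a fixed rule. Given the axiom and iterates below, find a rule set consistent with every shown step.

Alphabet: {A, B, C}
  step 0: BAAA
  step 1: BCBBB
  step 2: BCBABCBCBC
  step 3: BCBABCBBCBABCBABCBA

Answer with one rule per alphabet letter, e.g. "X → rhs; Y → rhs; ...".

  step 2 ⇒ step 3: BCBABCBCBC ⇒ BC·BA·BC·B·BC·BA·BC·BA·BC·BA
    A ↦ B
    B ↦ BC
    C ↦ BA

A->B, B->BC, C->BA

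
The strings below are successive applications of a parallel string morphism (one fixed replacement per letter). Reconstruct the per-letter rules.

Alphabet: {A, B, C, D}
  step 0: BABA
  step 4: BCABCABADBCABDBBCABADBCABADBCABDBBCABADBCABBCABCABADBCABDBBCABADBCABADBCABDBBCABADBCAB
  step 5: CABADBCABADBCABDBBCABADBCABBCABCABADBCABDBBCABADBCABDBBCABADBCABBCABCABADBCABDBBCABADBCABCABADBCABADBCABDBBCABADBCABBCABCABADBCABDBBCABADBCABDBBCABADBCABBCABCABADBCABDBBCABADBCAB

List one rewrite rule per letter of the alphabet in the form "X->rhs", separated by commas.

  step 4 ⇒ step 5: BCABCABADBCABDBBCABADBCABADBCABDBBCABADBCABBCABCABADBCABDBBCABADBCABADBCABDBBCABADBCAB ⇒ CAB·A·DB·CAB·A·DB·CAB·DB·B·CAB·A·DB·CAB·B·CAB·CAB·A·DB·CAB·DB·B·CAB·A·DB·CAB·DB·B·CAB·A·DB·CAB·B·CAB·CAB·A·DB·CAB·DB·B·CAB·A·DB·CAB·CAB·A·DB·CAB·A·DB·CAB·DB·B·CAB·A·DB·CAB·B·CAB·CAB·A·DB·CAB·DB·B·CAB·A·DB·CAB·DB·B·CAB·A·DB·CAB·B·CAB·CAB·A·DB·CAB·DB·B·CAB·A·DB·CAB
    A ↦ DB
    B ↦ CAB
    C ↦ A
    D ↦ B

A->DB, B->CAB, C->A, D->B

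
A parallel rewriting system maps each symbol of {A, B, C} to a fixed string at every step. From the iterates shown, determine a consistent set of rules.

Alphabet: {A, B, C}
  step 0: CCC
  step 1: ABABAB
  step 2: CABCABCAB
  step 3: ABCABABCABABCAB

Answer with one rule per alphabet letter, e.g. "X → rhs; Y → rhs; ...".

  step 2 ⇒ step 3: CABCABCAB ⇒ AB·C·AB·AB·C·AB·AB·C·AB
    A ↦ C
    B ↦ AB
    C ↦ AB

A->C, B->AB, C->AB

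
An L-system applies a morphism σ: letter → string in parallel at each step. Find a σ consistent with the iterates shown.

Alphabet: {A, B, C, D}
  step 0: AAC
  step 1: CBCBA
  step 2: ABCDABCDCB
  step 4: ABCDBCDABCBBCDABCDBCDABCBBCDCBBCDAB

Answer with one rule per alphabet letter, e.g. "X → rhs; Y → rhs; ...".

  step 1 ⇒ step 2: CBCBA ⇒ A·BCD·A·BCD·CB
    A ↦ CB
    B ↦ BCD
    C ↦ A
    D ↦ B  (constrained at step 2)

A->CB, B->BCD, C->A, D->B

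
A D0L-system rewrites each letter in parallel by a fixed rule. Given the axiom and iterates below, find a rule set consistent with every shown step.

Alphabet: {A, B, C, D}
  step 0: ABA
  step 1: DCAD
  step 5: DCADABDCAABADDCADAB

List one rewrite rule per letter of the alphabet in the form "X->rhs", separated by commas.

A->D, B->CA, C->A, D->AB

  step 0 ⇒ step 1: ABA ⇒ D·CA·D
    A ↦ D
    B ↦ CA
    C ↦ A  (constrained at step 1)
    D ↦ AB  (constrained at step 1)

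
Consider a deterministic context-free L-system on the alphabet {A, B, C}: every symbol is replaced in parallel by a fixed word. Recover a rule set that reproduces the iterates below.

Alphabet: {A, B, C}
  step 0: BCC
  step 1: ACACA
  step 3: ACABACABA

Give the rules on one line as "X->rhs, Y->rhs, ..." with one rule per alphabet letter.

  step 0 ⇒ step 1: BCC ⇒ A·CA·CA
    B ↦ A
    C ↦ CA
    A ↦ B  (constrained at step 1)

A->B, B->A, C->CA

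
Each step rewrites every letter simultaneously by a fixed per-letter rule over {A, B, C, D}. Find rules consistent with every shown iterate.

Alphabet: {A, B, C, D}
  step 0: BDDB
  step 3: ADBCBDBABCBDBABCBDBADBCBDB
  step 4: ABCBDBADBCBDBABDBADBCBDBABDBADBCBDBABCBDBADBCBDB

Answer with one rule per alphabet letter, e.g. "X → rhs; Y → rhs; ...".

  step 3 ⇒ step 4: ADBCBDBABCBDBABCBDBADBCBDB ⇒ AB·CB·DB·A·DB·CB·DB·AB·DB·A·DB·CB·DB·AB·DB·A·DB·CB·DB·AB·CB·DB·A·DB·CB·DB
    A ↦ AB
    B ↦ DB
    C ↦ A
    D ↦ CB

A->AB, B->DB, C->A, D->CB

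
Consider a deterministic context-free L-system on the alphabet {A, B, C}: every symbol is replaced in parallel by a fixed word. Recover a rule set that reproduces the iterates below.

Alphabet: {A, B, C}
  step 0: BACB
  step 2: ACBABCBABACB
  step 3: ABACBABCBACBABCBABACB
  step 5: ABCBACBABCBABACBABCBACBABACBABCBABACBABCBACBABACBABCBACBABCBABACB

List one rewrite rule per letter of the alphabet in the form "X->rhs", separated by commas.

  step 2 ⇒ step 3: ACBABCBABACB ⇒ AB·A·CB·AB·CB·A·CB·AB·CB·AB·A·CB
    A ↦ AB
    B ↦ CB
    C ↦ A

A->AB, B->CB, C->A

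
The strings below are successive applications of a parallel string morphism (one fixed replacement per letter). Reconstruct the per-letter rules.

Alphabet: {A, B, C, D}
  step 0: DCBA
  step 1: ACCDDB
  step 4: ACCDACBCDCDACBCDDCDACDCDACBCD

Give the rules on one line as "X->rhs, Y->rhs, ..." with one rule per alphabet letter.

A->B, B->D, C->CD, D->AC

  step 0 ⇒ step 1: DCBA ⇒ AC·CD·D·B
    A ↦ B
    B ↦ D
    C ↦ CD
    D ↦ AC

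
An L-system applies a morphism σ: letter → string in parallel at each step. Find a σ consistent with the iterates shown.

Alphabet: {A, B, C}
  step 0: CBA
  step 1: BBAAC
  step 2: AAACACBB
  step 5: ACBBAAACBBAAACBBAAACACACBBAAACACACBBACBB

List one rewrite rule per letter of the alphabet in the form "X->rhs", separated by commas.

A->AC, B->A, C->BB

  step 1 ⇒ step 2: BBAAC ⇒ A·A·AC·AC·BB
    A ↦ AC
    B ↦ A
    C ↦ BB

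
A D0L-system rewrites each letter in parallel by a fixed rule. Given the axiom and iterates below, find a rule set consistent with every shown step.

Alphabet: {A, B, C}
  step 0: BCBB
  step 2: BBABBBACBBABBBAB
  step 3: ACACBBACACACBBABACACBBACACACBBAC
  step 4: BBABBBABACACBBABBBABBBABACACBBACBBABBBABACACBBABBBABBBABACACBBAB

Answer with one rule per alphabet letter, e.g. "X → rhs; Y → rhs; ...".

A->BB, B->AC, C->AB

  step 3 ⇒ step 4: ACACBBACACACBBABACACBBACACACBBAC ⇒ BB·AB·BB·AB·AC·AC·BB·AB·BB·AB·BB·AB·AC·AC·BB·AC·BB·AB·BB·AB·AC·AC·BB·AB·BB·AB·BB·AB·AC·AC·BB·AB
    A ↦ BB
    B ↦ AC
    C ↦ AB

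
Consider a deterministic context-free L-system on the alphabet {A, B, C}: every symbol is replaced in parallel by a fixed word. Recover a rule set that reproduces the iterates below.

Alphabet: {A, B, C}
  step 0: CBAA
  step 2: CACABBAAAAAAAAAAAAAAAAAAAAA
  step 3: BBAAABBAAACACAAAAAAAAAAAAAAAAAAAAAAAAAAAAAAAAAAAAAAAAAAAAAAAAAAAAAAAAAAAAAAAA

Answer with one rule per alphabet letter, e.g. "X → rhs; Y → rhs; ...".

  step 2 ⇒ step 3: CACABBAAAAAAAAAAAAAAAAAAAAA ⇒ BB·AAA·BB·AAA·CA·CA·AAA·AAA·AAA·AAA·AAA·AAA·AAA·AAA·AAA·AAA·AAA·AAA·AAA·AAA·AAA·AAA·AAA·AAA·AAA·AAA·AAA
    A ↦ AAA
    B ↦ CA
    C ↦ BB

A->AAA, B->CA, C->BB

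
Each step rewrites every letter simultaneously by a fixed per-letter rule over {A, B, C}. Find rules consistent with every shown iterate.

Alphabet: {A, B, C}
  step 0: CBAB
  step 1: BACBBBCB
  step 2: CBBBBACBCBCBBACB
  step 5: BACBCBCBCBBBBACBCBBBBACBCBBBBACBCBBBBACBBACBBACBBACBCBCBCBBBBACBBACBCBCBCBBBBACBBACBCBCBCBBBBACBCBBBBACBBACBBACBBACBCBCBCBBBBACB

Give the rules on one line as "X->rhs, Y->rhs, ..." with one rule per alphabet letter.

A->BB, B->CB, C->BA

  step 1 ⇒ step 2: BACBBBCB ⇒ CB·BB·BA·CB·CB·CB·BA·CB
    A ↦ BB
    B ↦ CB
    C ↦ BA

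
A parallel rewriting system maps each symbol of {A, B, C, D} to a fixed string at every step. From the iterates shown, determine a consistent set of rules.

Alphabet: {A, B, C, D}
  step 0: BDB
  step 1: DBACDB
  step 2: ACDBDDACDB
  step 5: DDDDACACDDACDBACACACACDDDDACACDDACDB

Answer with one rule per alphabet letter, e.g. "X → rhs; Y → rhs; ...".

A->D, B->DB, C->D, D->AC

  step 1 ⇒ step 2: DBACDB ⇒ AC·DB·D·D·AC·DB
    A ↦ D
    B ↦ DB
    C ↦ D
    D ↦ AC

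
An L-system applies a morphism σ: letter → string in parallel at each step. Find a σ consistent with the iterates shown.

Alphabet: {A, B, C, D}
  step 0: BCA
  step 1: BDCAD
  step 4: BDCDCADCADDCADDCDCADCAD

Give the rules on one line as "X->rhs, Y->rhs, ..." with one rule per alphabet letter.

  step 0 ⇒ step 1: BCA ⇒ BDC·A·D
    A ↦ D
    B ↦ BDC
    C ↦ A
    D ↦ DC  (constrained at step 1)

A->D, B->BDC, C->A, D->DC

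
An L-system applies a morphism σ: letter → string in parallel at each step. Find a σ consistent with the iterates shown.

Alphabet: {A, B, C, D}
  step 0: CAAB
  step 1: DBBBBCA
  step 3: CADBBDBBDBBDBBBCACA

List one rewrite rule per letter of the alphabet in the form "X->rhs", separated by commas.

A->BB, B->CA, C->D, D->B

  step 0 ⇒ step 1: CAAB ⇒ D·BB·BB·CA
    A ↦ BB
    B ↦ CA
    C ↦ D
    D ↦ B  (constrained at step 1)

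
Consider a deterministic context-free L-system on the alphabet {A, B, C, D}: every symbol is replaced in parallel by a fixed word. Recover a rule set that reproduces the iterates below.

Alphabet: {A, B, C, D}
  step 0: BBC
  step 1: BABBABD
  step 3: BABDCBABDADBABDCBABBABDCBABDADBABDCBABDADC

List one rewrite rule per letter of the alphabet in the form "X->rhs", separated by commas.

  step 0 ⇒ step 1: BBC ⇒ BAB·BAB·D
    B ↦ BAB
    C ↦ D
    A ↦ DC  (constrained at step 1)
    D ↦ DA  (constrained at step 1)

A->DC, B->BAB, C->D, D->DA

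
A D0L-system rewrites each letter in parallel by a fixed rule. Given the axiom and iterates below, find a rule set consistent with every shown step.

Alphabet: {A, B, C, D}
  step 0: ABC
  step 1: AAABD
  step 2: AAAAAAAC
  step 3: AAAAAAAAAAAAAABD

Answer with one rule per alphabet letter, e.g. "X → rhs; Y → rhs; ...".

A->AA, B->A, C->BD, D->C

  step 2 ⇒ step 3: AAAAAAAC ⇒ AA·AA·AA·AA·AA·AA·AA·BD
    A ↦ AA
    C ↦ BD
  step 0 ⇒ step 1: ABC ⇒ AA·A·BD
    B ↦ A
  step 1 ⇒ step 2: AAABD ⇒ AA·AA·AA·A·C
    D ↦ C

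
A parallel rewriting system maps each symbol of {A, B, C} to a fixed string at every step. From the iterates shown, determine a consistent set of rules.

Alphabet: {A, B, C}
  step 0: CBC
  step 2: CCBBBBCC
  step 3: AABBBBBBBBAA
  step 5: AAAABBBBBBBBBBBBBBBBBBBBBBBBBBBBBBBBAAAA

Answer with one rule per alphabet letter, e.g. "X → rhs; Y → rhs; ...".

  step 2 ⇒ step 3: CCBBBBCC ⇒ A·A·BB·BB·BB·BB·A·A
    B ↦ BB
    C ↦ A
    A ↦ CC  (constrained at step 3)

A->CC, B->BB, C->A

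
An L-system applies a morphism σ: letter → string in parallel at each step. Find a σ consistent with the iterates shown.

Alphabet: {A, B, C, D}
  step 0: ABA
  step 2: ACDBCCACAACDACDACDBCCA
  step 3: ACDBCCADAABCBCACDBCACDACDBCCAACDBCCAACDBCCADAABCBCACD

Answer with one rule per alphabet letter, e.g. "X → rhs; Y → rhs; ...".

  step 2 ⇒ step 3: ACDBCCACAACDACDACDBCCA ⇒ ACD·BC·CA·DAA·BC·BC·ACD·BC·ACD·ACD·BC·CA·ACD·BC·CA·ACD·BC·CA·DAA·BC·BC·ACD
    A ↦ ACD
    B ↦ DAA
    C ↦ BC
    D ↦ CA

A->ACD, B->DAA, C->BC, D->CA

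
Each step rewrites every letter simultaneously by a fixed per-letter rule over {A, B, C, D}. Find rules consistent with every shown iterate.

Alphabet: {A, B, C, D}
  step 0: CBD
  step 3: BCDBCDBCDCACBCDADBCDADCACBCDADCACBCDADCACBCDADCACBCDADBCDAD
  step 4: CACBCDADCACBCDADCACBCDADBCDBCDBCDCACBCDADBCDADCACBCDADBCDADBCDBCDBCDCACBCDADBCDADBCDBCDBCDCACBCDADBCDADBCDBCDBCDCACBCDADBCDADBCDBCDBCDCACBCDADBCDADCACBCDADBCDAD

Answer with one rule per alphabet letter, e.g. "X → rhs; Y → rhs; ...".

  step 3 ⇒ step 4: BCDBCDBCDCACBCDADBCDADCACBCDADCACBCDADCACBCDADCACBCDADBCDAD ⇒ CAC·BCD·AD·CAC·BCD·AD·CAC·BCD·AD·BCD·BCD·BCD·CAC·BCD·AD·BCD·AD·CAC·BCD·AD·BCD·AD·BCD·BCD·BCD·CAC·BCD·AD·BCD·AD·BCD·BCD·BCD·CAC·BCD·AD·BCD·AD·BCD·BCD·BCD·CAC·BCD·AD·BCD·AD·BCD·BCD·BCD·CAC·BCD·AD·BCD·AD·CAC·BCD·AD·BCD·AD
    A ↦ BCD
    B ↦ CAC
    C ↦ BCD
    D ↦ AD

A->BCD, B->CAC, C->BCD, D->AD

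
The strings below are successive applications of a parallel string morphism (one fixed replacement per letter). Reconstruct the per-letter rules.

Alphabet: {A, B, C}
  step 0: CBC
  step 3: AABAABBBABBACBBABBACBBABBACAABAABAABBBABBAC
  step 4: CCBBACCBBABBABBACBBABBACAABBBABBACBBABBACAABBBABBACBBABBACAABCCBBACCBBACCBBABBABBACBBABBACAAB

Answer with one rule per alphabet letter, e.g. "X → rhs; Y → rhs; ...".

  step 3 ⇒ step 4: AABAABBBABBACBBABBACBBABBACAABAABAABBBABBAC ⇒ C·C·BBA·C·C·BBA·BBA·BBA·C·BBA·BBA·C·AAB·BBA·BBA·C·BBA·BBA·C·AAB·BBA·BBA·C·BBA·BBA·C·AAB·C·C·BBA·C·C·BBA·C·C·BBA·BBA·BBA·C·BBA·BBA·C·AAB
    A ↦ C
    B ↦ BBA
    C ↦ AAB

A->C, B->BBA, C->AAB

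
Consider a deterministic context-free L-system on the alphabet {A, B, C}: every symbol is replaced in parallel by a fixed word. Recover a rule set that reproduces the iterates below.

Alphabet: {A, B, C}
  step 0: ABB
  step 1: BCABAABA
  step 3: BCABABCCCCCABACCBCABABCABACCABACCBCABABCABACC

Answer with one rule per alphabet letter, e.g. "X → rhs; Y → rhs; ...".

A->BC, B->ABA, C->CC

  step 0 ⇒ step 1: ABB ⇒ BC·ABA·ABA
    A ↦ BC
    B ↦ ABA
    C ↦ CC  (constrained at step 1)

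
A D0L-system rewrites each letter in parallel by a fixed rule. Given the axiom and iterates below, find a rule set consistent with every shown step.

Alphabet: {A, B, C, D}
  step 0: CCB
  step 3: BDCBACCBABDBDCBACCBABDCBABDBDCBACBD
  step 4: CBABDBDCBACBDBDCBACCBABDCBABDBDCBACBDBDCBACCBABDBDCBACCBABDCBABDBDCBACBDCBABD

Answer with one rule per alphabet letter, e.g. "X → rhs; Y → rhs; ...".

  step 3 ⇒ step 4: BDCBACCBABDBDCBACCBABDCBABDBDCBACBD ⇒ CBA·BD·BD·CBA·C·BD·BD·CBA·C·CBA·BD·CBA·BD·BD·CBA·C·BD·BD·CBA·C·CBA·BD·BD·CBA·C·CBA·BD·CBA·BD·BD·CBA·C·BD·CBA·BD
    A ↦ C
    B ↦ CBA
    C ↦ BD
    D ↦ BD

A->C, B->CBA, C->BD, D->BD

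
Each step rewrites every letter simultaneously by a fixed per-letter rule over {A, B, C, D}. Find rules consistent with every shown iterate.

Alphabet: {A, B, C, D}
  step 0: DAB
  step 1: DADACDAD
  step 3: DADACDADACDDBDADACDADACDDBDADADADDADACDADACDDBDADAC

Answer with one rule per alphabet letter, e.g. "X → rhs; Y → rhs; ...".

A->DAC, B->DAD, C->DDB, D->DA

  step 0 ⇒ step 1: DAB ⇒ DA·DAC·DAD
    A ↦ DAC
    B ↦ DAD
    D ↦ DA
    C ↦ DDB  (constrained at step 1)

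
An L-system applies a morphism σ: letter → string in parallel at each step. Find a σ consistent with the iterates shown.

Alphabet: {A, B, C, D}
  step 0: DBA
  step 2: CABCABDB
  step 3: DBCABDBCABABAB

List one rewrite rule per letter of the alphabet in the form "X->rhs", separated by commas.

  step 2 ⇒ step 3: CABCABDB ⇒ DB·C·AB·DB·C·AB·AB·AB
    A ↦ C
    B ↦ AB
    C ↦ DB
    D ↦ AB

A->C, B->AB, C->DB, D->AB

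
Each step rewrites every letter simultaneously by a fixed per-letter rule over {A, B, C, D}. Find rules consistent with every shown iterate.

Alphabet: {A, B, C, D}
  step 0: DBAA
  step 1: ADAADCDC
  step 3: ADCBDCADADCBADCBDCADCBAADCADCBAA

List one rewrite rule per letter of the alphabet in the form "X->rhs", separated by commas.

A->DC, B->AA, C->CB, D->AD

  step 0 ⇒ step 1: DBAA ⇒ AD·AA·DC·DC
    A ↦ DC
    B ↦ AA
    D ↦ AD
    C ↦ CB  (constrained at step 1)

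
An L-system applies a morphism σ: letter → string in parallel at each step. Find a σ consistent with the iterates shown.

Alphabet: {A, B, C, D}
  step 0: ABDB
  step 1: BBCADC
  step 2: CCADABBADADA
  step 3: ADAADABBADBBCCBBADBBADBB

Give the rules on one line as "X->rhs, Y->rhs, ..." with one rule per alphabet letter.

  step 2 ⇒ step 3: CCADABBADADA ⇒ ADA·ADA·BB·AD·BB·C·C·BB·AD·BB·AD·BB
    A ↦ BB
    B ↦ C
    C ↦ ADA
    D ↦ AD

A->BB, B->C, C->ADA, D->AD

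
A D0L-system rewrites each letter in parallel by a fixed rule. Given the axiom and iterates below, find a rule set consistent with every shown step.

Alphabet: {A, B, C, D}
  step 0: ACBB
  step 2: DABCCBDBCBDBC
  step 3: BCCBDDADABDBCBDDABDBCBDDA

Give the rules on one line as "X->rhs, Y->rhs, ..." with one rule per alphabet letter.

  step 2 ⇒ step 3: DABCCBDBCBDBC ⇒ BC·C·BD·DA·DA·BD·BC·BD·DA·BD·BC·BD·DA
    A ↦ C
    B ↦ BD
    C ↦ DA
    D ↦ BC

A->C, B->BD, C->DA, D->BC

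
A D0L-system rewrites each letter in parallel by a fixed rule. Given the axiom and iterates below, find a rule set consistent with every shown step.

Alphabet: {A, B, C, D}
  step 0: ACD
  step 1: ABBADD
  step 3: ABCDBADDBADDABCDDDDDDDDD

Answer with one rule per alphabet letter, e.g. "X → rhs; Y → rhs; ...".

A->AB, B->CD, C->BA, D->DD

  step 0 ⇒ step 1: ACD ⇒ AB·BA·DD
    A ↦ AB
    C ↦ BA
    D ↦ DD
    B ↦ CD  (constrained at step 1)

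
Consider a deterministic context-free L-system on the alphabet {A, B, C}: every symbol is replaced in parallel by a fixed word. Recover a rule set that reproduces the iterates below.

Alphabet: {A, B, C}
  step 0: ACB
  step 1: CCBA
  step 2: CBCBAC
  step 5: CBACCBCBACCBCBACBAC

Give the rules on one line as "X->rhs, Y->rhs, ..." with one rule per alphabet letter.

  step 1 ⇒ step 2: CCBA ⇒ CB·CB·A·C
    A ↦ C
    B ↦ A
    C ↦ CB

A->C, B->A, C->CB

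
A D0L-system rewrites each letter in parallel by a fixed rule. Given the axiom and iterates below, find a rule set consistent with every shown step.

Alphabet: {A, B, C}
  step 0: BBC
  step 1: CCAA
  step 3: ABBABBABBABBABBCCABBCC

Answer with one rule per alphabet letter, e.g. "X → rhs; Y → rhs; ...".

  step 0 ⇒ step 1: BBC ⇒ C·C·AA
    B ↦ C
    C ↦ AA
    A ↦ ABB  (constrained at step 1)

A->ABB, B->C, C->AA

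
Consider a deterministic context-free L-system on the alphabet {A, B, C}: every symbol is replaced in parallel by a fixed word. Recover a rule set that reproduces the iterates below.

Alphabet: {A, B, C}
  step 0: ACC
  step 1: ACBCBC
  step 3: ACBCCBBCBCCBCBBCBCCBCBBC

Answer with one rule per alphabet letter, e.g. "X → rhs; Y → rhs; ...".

  step 0 ⇒ step 1: ACC ⇒ AC·BC·BC
    A ↦ AC
    C ↦ BC
    B ↦ CB  (constrained at step 1)

A->AC, B->CB, C->BC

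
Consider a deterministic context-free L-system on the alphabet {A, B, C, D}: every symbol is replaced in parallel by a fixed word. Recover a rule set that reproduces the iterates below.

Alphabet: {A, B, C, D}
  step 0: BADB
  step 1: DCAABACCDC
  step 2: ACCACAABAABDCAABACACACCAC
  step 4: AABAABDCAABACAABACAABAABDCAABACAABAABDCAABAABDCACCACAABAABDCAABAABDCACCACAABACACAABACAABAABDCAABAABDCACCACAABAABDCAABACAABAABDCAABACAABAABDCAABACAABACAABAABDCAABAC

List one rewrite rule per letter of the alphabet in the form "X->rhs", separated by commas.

  step 1 ⇒ step 2: DCAABACCDC ⇒ ACC·AC·AAB·AAB·DC·AAB·AC·AC·ACC·AC
    A ↦ AAB
    B ↦ DC
    C ↦ AC
    D ↦ ACC

A->AAB, B->DC, C->AC, D->ACC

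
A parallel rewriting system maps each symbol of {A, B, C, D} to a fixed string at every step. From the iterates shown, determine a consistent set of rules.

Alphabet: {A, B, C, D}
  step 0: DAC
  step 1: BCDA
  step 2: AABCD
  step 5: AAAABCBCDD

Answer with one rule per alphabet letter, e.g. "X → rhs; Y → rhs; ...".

  step 1 ⇒ step 2: BCDA ⇒ A·A·BC·D
    A ↦ D
    B ↦ A
    C ↦ A
    D ↦ BC

A->D, B->A, C->A, D->BC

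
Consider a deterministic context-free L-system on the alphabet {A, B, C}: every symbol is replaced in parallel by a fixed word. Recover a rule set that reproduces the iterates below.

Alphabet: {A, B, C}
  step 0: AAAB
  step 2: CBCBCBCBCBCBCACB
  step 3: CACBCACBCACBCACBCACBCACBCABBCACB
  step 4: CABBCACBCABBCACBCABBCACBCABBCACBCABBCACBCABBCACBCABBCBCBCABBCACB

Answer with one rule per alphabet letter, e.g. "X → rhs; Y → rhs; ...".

A->BB, B->CB, C->CA

  step 3 ⇒ step 4: CACBCACBCACBCACBCACBCACBCABBCACB ⇒ CA·BB·CA·CB·CA·BB·CA·CB·CA·BB·CA·CB·CA·BB·CA·CB·CA·BB·CA·CB·CA·BB·CA·CB·CA·BB·CB·CB·CA·BB·CA·CB
    A ↦ BB
    B ↦ CB
    C ↦ CA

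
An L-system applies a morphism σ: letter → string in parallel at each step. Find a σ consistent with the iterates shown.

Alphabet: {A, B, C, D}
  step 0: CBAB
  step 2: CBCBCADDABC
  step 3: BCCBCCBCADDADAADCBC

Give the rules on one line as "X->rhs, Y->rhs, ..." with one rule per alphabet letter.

A->AD, B->C, C->BC, D->DA

  step 2 ⇒ step 3: CBCBCADDABC ⇒ BC·C·BC·C·BC·AD·DA·DA·AD·C·BC
    A ↦ AD
    B ↦ C
    C ↦ BC
    D ↦ DA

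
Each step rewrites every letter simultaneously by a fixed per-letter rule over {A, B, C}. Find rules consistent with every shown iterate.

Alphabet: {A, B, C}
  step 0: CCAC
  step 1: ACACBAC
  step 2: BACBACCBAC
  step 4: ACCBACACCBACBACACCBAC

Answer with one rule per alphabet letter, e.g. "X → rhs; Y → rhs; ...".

A->B, B->C, C->AC

  step 1 ⇒ step 2: ACACBAC ⇒ B·AC·B·AC·C·B·AC
    A ↦ B
    B ↦ C
    C ↦ AC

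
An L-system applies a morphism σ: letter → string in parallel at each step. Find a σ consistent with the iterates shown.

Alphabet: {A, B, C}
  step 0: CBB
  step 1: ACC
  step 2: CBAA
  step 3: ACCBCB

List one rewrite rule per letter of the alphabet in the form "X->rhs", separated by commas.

A->CB, B->C, C->A

  step 2 ⇒ step 3: CBAA ⇒ A·C·CB·CB
    A ↦ CB
    B ↦ C
    C ↦ A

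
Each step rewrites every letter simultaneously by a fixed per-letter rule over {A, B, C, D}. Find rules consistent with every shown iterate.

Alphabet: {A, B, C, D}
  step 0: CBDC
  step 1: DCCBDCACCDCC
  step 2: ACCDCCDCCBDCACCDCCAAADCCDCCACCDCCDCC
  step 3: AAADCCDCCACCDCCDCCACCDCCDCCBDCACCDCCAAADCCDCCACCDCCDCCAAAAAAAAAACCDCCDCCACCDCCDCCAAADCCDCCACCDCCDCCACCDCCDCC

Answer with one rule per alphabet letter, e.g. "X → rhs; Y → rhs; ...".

  step 2 ⇒ step 3: ACCDCCDCCBDCACCDCCAAADCCDCCACCDCCDCC ⇒ AAA·DCC·DCC·ACC·DCC·DCC·ACC·DCC·DCC·BDC·ACC·DCC·AAA·DCC·DCC·ACC·DCC·DCC·AAA·AAA·AAA·ACC·DCC·DCC·ACC·DCC·DCC·AAA·DCC·DCC·ACC·DCC·DCC·ACC·DCC·DCC
    A ↦ AAA
    B ↦ BDC
    C ↦ DCC
    D ↦ ACC

A->AAA, B->BDC, C->DCC, D->ACC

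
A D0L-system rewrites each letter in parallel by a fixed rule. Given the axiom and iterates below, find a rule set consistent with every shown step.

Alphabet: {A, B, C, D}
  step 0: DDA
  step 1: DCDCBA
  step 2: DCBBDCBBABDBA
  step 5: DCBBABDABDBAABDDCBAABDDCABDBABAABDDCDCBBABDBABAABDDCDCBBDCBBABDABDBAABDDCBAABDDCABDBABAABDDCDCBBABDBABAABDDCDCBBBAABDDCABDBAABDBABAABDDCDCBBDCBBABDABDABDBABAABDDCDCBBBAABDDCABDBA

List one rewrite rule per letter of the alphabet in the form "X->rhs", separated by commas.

  step 1 ⇒ step 2: DCDCBA ⇒ DC·BB·DC·BB·ABD·BA
    A ↦ BA
    B ↦ ABD
    C ↦ BB
    D ↦ DC

A->BA, B->ABD, C->BB, D->DC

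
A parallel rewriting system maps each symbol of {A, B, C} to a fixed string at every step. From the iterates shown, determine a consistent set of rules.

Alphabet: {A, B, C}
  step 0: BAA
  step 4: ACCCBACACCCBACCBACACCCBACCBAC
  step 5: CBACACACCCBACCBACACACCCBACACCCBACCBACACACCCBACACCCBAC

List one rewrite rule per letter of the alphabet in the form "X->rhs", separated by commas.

A->CB, B->C, C->AC

  step 4 ⇒ step 5: ACCCBACACCCBACCBACACCCBACCBAC ⇒ CB·AC·AC·AC·C·CB·AC·CB·AC·AC·AC·C·CB·AC·AC·C·CB·AC·CB·AC·AC·AC·C·CB·AC·AC·C·CB·AC
    A ↦ CB
    B ↦ C
    C ↦ AC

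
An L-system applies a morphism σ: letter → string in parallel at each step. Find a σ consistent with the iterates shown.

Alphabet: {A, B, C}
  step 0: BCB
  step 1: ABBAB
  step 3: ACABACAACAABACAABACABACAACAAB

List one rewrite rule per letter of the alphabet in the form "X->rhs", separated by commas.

A->ACA, B->AB, C->B

  step 0 ⇒ step 1: BCB ⇒ AB·B·AB
    B ↦ AB
    C ↦ B
    A ↦ ACA  (constrained at step 1)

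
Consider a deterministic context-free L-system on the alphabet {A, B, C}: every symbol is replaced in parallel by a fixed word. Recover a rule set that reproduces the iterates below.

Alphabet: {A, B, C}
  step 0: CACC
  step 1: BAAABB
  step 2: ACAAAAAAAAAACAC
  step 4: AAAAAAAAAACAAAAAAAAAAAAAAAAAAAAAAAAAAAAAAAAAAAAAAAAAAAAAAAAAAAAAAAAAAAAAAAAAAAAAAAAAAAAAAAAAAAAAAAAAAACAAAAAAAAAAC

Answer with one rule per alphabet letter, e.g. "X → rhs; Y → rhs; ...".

  step 1 ⇒ step 2: BAAABB ⇒ AC·AAA·AAA·AAA·AC·AC
    A ↦ AAA
    B ↦ AC
  step 0 ⇒ step 1: CACC ⇒ B·AAA·B·B
    C ↦ B

A->AAA, B->AC, C->B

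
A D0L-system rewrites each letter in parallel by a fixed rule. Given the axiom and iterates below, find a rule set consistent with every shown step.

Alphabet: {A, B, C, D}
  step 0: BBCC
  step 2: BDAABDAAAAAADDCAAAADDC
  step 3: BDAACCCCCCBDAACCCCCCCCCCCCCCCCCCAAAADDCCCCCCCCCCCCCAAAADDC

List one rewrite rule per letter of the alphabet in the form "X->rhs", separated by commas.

A->CCC, B->BD, C->DDC, D->AA

  step 2 ⇒ step 3: BDAABDAAAAAADDCAAAADDC ⇒ BD·AA·CCC·CCC·BD·AA·CCC·CCC·CCC·CCC·CCC·CCC·AA·AA·DDC·CCC·CCC·CCC·CCC·AA·AA·DDC
    A ↦ CCC
    B ↦ BD
    C ↦ DDC
    D ↦ AA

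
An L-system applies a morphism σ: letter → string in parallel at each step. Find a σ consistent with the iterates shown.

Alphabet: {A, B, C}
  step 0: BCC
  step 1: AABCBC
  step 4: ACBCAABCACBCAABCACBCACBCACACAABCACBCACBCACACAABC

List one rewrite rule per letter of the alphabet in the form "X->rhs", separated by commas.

A->AC, B->AA, C->BC

  step 0 ⇒ step 1: BCC ⇒ AA·BC·BC
    B ↦ AA
    C ↦ BC
    A ↦ AC  (constrained at step 1)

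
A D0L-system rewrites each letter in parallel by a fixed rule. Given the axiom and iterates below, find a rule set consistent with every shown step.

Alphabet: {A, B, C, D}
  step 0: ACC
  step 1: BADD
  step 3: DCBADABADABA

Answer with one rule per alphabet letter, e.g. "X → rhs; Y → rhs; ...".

A->BA, B->C, C->D, D->DA

  step 0 ⇒ step 1: ACC ⇒ BA·D·D
    A ↦ BA
    C ↦ D
    B ↦ C  (constrained at step 1)
    D ↦ DA  (constrained at step 1)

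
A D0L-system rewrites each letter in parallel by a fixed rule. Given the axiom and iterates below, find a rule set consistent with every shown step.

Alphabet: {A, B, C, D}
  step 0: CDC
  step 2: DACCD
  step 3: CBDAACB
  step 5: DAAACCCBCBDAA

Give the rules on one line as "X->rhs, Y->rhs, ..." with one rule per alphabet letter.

A->D, B->CC, C->A, D->CB

  step 2 ⇒ step 3: DACCD ⇒ CB·D·A·A·CB
    A ↦ D
    C ↦ A
    D ↦ CB
    B ↦ CC  (constrained at step 3)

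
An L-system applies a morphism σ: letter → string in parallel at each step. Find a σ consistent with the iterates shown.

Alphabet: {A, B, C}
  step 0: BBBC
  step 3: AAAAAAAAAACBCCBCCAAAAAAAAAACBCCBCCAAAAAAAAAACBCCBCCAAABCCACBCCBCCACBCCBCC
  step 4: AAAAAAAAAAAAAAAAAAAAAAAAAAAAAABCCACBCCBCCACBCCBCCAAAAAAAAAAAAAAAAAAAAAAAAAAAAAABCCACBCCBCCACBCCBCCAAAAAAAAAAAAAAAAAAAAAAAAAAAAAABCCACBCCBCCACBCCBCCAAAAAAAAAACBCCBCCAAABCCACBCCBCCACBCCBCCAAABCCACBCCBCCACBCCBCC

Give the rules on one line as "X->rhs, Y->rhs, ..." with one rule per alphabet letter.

A->AAA, B->AC, C->BCC

  step 3 ⇒ step 4: AAAAAAAAAACBCCBCCAAAAAAAAAACBCCBCCAAAAAAAAAACBCCBCCAAABCCACBCCBCCACBCCBCC ⇒ AAA·AAA·AAA·AAA·AAA·AAA·AAA·AAA·AAA·AAA·BCC·AC·BCC·BCC·AC·BCC·BCC·AAA·AAA·AAA·AAA·AAA·AAA·AAA·AAA·AAA·AAA·BCC·AC·BCC·BCC·AC·BCC·BCC·AAA·AAA·AAA·AAA·AAA·AAA·AAA·AAA·AAA·AAA·BCC·AC·BCC·BCC·AC·BCC·BCC·AAA·AAA·AAA·AC·BCC·BCC·AAA·BCC·AC·BCC·BCC·AC·BCC·BCC·AAA·BCC·AC·BCC·BCC·AC·BCC·BCC
    A ↦ AAA
    B ↦ AC
    C ↦ BCC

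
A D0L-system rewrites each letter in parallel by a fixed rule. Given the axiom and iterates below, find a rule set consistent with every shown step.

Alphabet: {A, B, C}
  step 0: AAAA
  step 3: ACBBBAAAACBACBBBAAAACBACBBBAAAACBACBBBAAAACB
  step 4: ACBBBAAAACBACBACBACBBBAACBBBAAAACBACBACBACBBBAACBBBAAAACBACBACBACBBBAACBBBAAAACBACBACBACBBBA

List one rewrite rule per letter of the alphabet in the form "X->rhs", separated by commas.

A->ACB, B->A, C->BB

  step 3 ⇒ step 4: ACBBBAAAACBACBBBAAAACBACBBBAAAACBACBBBAAAACB ⇒ ACB·BB·A·A·A·ACB·ACB·ACB·ACB·BB·A·ACB·BB·A·A·A·ACB·ACB·ACB·ACB·BB·A·ACB·BB·A·A·A·ACB·ACB·ACB·ACB·BB·A·ACB·BB·A·A·A·ACB·ACB·ACB·ACB·BB·A
    A ↦ ACB
    B ↦ A
    C ↦ BB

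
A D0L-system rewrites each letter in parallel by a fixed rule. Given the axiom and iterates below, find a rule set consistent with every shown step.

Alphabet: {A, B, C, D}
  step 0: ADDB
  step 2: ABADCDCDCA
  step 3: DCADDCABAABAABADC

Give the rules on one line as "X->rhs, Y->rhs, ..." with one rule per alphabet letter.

A->DC, B->AD, C->BA, D->A

  step 2 ⇒ step 3: ABADCDCDCA ⇒ DC·AD·DC·A·BA·A·BA·A·BA·DC
    A ↦ DC
    B ↦ AD
    C ↦ BA
    D ↦ A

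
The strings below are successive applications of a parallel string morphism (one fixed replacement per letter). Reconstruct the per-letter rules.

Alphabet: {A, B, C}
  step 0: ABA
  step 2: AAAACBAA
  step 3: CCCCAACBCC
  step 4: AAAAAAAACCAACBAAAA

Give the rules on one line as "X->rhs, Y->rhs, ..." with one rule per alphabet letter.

  step 3 ⇒ step 4: CCCCAACBCC ⇒ AA·AA·AA·AA·C·C·AA·CB·AA·AA
    A ↦ C
    B ↦ CB
    C ↦ AA

A->C, B->CB, C->AA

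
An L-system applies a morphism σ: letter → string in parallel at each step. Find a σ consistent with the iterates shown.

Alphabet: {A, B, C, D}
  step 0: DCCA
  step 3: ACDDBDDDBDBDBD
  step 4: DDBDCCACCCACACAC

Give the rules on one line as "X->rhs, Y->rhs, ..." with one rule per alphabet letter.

A->DD, B->A, C->BD, D->C

  step 3 ⇒ step 4: ACDDBDDDBDBDBD ⇒ DD·BD·C·C·A·C·C·C·A·C·A·C·A·C
    A ↦ DD
    B ↦ A
    C ↦ BD
    D ↦ C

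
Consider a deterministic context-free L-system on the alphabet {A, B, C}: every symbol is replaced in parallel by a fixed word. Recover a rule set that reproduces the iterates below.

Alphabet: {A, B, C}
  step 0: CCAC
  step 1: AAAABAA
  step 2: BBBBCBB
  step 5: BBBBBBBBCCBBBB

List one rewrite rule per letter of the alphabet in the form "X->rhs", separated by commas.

  step 1 ⇒ step 2: AAAABAA ⇒ B·B·B·B·C·B·B
    A ↦ B
    B ↦ C
  step 0 ⇒ step 1: CCAC ⇒ AA·AA·B·AA
    C ↦ AA

A->B, B->C, C->AA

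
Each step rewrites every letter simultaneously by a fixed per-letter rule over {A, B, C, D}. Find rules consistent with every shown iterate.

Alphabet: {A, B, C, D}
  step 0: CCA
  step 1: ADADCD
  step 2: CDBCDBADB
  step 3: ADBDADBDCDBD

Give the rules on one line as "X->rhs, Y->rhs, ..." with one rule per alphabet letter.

A->CD, B->D, C->AD, D->B

  step 2 ⇒ step 3: CDBCDBADB ⇒ AD·B·D·AD·B·D·CD·B·D
    A ↦ CD
    B ↦ D
    C ↦ AD
    D ↦ B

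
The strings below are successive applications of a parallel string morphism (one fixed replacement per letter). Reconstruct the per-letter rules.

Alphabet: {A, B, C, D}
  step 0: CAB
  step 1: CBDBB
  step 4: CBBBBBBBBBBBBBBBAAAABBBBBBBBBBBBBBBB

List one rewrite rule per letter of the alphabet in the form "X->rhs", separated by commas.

A->D, B->BB, C->CB, D->AA

  step 0 ⇒ step 1: CAB ⇒ CB·D·BB
    A ↦ D
    B ↦ BB
    C ↦ CB
    D ↦ AA  (constrained at step 1)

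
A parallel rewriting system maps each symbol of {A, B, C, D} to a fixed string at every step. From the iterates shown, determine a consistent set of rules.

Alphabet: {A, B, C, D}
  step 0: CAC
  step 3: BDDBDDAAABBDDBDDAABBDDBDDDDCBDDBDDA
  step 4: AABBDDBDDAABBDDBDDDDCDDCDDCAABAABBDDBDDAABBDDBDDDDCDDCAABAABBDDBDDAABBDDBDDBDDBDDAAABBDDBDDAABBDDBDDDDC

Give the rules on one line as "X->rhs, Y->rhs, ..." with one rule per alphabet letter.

A->DDC, B->AAB, C->A, D->BDD

  step 3 ⇒ step 4: BDDBDDAAABBDDBDDAABBDDBDDDDCBDDBDDA ⇒ AAB·BDD·BDD·AAB·BDD·BDD·DDC·DDC·DDC·AAB·AAB·BDD·BDD·AAB·BDD·BDD·DDC·DDC·AAB·AAB·BDD·BDD·AAB·BDD·BDD·BDD·BDD·A·AAB·BDD·BDD·AAB·BDD·BDD·DDC
    A ↦ DDC
    B ↦ AAB
    C ↦ A
    D ↦ BDD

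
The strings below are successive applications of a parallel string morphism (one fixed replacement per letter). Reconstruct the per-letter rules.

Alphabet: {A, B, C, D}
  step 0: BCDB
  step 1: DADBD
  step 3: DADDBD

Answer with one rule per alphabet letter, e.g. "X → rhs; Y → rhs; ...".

A->C, B->D, C->AD, D->B

  step 0 ⇒ step 1: BCDB ⇒ D·AD·B·D
    B ↦ D
    C ↦ AD
    D ↦ B
    A ↦ C  (constrained at step 1)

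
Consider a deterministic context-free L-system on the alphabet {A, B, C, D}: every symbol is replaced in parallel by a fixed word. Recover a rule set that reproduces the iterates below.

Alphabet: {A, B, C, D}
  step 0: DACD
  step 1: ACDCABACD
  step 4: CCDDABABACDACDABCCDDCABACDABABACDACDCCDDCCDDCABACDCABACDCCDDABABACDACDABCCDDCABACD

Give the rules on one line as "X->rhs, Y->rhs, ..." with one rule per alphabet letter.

  step 0 ⇒ step 1: DACD ⇒ ACD·C·AB·ACD
    A ↦ C
    C ↦ AB
    D ↦ ACD
    B ↦ CDD  (constrained at step 1)

A->C, B->CDD, C->AB, D->ACD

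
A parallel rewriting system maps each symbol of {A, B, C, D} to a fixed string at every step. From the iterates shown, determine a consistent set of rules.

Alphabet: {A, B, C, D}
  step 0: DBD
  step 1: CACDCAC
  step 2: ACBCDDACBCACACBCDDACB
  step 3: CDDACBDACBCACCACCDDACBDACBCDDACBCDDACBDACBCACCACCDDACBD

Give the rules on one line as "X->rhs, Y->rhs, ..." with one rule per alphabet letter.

A->CDD, B->D, C->ACB, D->CAC

  step 2 ⇒ step 3: ACBCDDACBCACACBCDDACB ⇒ CDD·ACB·D·ACB·CAC·CAC·CDD·ACB·D·ACB·CDD·ACB·CDD·ACB·D·ACB·CAC·CAC·CDD·ACB·D
    A ↦ CDD
    B ↦ D
    C ↦ ACB
    D ↦ CAC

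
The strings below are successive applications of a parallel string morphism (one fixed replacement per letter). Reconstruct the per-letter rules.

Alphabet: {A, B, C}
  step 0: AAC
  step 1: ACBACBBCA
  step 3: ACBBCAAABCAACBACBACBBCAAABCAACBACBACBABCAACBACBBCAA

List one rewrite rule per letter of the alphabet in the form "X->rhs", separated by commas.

A->ACB, B->A, C->BCA

  step 0 ⇒ step 1: AAC ⇒ ACB·ACB·BCA
    A ↦ ACB
    C ↦ BCA
    B ↦ A  (constrained at step 1)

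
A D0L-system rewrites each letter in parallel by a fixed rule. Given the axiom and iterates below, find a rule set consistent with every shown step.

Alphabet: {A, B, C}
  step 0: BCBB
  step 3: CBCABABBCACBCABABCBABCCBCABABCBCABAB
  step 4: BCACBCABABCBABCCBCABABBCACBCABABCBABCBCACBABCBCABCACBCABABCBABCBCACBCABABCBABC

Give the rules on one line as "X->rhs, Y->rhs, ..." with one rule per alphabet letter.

A->BAB, B->C, C->BCA

  step 3 ⇒ step 4: CBCABABBCACBCABABCBABCCBCABABCBCABAB ⇒ BCA·C·BCA·BAB·C·BAB·C·C·BCA·BAB·BCA·C·BCA·BAB·C·BAB·C·BCA·C·BAB·C·BCA·BCA·C·BCA·BAB·C·BAB·C·BCA·C·BCA·BAB·C·BAB·C
    A ↦ BAB
    B ↦ C
    C ↦ BCA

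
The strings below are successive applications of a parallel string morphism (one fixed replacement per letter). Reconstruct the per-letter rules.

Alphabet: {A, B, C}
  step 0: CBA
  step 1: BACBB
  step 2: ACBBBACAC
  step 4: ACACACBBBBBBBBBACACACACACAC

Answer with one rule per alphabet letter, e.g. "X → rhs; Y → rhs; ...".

A->BB, B->AC, C->B

  step 1 ⇒ step 2: BACBB ⇒ AC·BB·B·AC·AC
    A ↦ BB
    B ↦ AC
    C ↦ B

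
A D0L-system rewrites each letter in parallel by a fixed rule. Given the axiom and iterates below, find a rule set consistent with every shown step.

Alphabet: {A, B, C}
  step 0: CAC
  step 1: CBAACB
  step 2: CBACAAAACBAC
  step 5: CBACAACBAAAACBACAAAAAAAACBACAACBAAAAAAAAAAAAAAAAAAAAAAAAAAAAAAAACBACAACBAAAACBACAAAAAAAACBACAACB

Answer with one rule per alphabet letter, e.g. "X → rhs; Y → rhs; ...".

  step 1 ⇒ step 2: CBAACB ⇒ CB·AC·AA·AA·CB·AC
    A ↦ AA
    B ↦ AC
    C ↦ CB

A->AA, B->AC, C->CB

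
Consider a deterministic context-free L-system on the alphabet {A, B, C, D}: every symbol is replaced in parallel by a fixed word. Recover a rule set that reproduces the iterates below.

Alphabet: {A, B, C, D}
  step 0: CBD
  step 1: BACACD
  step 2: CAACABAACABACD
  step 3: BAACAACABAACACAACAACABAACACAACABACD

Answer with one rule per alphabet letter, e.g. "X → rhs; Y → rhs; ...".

  step 2 ⇒ step 3: CAACABAACABACD ⇒ BA·ACA·ACA·BA·ACA·CA·ACA·ACA·BA·ACA·CA·ACA·BA·CD
    A ↦ ACA
    B ↦ CA
    C ↦ BA
    D ↦ CD

A->ACA, B->CA, C->BA, D->CD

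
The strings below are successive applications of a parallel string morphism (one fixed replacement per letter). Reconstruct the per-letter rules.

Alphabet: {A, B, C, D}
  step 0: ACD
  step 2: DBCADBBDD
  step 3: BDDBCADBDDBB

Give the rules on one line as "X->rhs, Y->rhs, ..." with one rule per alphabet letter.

  step 2 ⇒ step 3: DBCADBBDD ⇒ B·D·DB·CAD·B·D·D·B·B
    A ↦ CAD
    B ↦ D
    C ↦ DB
    D ↦ B

A->CAD, B->D, C->DB, D->B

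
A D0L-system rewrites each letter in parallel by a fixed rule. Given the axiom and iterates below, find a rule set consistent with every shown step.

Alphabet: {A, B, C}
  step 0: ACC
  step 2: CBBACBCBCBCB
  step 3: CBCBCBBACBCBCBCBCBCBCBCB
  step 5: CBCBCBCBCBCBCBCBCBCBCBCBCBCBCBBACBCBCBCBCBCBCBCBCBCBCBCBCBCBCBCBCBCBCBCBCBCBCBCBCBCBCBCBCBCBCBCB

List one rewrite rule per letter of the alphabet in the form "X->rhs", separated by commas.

  step 2 ⇒ step 3: CBBACBCBCBCB ⇒ CB·CB·CB·BA·CB·CB·CB·CB·CB·CB·CB·CB
    A ↦ BA
    B ↦ CB
    C ↦ CB

A->BA, B->CB, C->CB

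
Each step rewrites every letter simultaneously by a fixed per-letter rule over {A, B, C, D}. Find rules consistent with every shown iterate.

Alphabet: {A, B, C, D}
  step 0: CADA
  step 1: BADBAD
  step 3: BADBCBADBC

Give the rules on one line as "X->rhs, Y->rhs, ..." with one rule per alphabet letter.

  step 0 ⇒ step 1: CADA ⇒ B·AD·B·AD
    A ↦ AD
    C ↦ B
    D ↦ B
    B ↦ C  (constrained at step 1)

A->AD, B->C, C->B, D->B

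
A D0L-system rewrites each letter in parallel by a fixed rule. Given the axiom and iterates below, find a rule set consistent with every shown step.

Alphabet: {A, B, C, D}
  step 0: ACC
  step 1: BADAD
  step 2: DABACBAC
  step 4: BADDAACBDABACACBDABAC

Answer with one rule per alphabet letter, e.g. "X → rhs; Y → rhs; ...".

A->B, B->DA, C->AD, D->AC

  step 1 ⇒ step 2: BADAD ⇒ DA·B·AC·B·AC
    A ↦ B
    B ↦ DA
    D ↦ AC
  step 0 ⇒ step 1: ACC ⇒ B·AD·AD
    C ↦ AD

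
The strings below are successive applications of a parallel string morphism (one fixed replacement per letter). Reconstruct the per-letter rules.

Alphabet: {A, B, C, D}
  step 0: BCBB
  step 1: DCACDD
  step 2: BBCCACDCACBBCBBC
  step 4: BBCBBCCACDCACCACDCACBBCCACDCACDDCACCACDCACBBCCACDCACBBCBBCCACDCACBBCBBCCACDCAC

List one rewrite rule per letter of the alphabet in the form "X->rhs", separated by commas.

  step 1 ⇒ step 2: DCACDD ⇒ BBC·CAC·D·CAC·BBC·BBC
    A ↦ D
    C ↦ CAC
    D ↦ BBC
  step 0 ⇒ step 1: BCBB ⇒ D·CAC·D·D
    B ↦ D

A->D, B->D, C->CAC, D->BBC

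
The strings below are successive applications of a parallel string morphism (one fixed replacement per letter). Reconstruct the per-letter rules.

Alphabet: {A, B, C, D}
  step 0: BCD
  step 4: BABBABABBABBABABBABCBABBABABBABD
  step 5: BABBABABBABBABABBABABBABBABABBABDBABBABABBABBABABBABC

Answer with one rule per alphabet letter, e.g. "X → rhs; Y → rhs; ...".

  step 4 ⇒ step 5: BABBABABBABBABABBABCBABBABABBABD ⇒ BA·B·BA·BA·B·BA·B·BA·BA·B·BA·BA·B·BA·B·BA·BA·B·BA·BD·BA·B·BA·BA·B·BA·B·BA·BA·B·BA·BC
    A ↦ B
    B ↦ BA
    C ↦ BD
    D ↦ BC

A->B, B->BA, C->BD, D->BC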